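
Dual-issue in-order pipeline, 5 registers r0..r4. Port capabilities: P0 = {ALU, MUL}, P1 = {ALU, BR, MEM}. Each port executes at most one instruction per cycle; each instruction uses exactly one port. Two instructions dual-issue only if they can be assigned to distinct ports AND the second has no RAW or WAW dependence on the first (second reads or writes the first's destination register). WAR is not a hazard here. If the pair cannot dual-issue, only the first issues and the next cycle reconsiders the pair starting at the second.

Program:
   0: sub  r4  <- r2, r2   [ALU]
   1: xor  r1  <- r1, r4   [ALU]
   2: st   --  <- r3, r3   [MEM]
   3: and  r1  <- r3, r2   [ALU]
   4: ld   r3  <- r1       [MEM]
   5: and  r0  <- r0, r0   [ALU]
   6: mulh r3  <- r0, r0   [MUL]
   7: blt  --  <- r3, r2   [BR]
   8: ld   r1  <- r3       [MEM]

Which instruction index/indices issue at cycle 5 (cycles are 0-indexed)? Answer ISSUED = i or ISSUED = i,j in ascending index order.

c0: i0 sub.ALU  RAW r4
c1: i1/i2 xor.ALU st.MEM  2-wide
c2: i3 and.ALU  RAW r1
c3: i4/i5 ld.MEM and.ALU  2-wide
c4: i6 mulh.MUL  RAW r3
c5: i7 blt.BR  no-port BR/MEM
c6: i8 ld.MEM  tail

ISSUED = 7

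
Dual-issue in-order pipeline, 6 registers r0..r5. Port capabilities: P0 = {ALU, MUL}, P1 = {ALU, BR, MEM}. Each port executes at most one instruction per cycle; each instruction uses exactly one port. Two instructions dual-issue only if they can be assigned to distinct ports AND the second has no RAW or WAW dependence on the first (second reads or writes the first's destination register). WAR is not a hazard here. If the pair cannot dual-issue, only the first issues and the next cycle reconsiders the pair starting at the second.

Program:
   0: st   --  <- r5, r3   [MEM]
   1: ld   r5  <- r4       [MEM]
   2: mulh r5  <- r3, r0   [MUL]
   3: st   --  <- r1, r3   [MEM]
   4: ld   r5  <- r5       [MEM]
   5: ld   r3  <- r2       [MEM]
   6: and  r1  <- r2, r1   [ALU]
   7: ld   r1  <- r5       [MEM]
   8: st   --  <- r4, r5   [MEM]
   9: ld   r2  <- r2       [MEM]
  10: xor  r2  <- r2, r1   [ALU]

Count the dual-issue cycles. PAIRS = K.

PAIRS = 2

t=0 i0:st.MEM ; no-port MEM/MEM
t=1 i1:ld.MEM ; WAW r5
t=2 i2,i3:mulh.MUL;st.MEM ; 2-wide
t=3 i4:ld.MEM ; no-port MEM/MEM
t=4 i5,i6:ld.MEM;and.ALU ; 2-wide
t=5 i7:ld.MEM ; no-port MEM/MEM
t=6 i8:st.MEM ; no-port MEM/MEM
t=7 i9:ld.MEM ; RAW+WAW r2
t=8 i10:xor.ALU ; tail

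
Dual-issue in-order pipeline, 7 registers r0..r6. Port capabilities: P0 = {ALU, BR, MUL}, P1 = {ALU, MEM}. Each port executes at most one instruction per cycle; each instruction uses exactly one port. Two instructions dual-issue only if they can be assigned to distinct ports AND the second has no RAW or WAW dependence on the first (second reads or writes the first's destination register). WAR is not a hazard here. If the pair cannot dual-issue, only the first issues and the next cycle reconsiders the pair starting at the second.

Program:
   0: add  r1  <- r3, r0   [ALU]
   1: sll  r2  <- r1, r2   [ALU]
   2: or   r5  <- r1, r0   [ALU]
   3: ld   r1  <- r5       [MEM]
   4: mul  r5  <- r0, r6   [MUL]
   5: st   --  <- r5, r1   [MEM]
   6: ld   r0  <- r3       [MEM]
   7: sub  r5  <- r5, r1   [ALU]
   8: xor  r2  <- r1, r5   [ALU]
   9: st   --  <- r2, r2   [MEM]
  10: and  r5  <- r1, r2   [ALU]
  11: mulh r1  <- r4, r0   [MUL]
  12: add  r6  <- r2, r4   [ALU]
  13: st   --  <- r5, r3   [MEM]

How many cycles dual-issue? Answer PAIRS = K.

t=0 i0:add.ALU ; RAW r1
t=1 i1,i2:sll.ALU/or.ALU ; pair
t=2 i3,i4:ld.MEM/mul.MUL ; pair
t=3 i5:st.MEM ; no-port MEM/MEM
t=4 i6,i7:ld.MEM/sub.ALU ; pair
t=5 i8:xor.ALU ; RAW r2
t=6 i9,i10:st.MEM/and.ALU ; pair
t=7 i11,i12:mulh.MUL/add.ALU ; pair
t=8 i13:st.MEM ; tail

PAIRS = 5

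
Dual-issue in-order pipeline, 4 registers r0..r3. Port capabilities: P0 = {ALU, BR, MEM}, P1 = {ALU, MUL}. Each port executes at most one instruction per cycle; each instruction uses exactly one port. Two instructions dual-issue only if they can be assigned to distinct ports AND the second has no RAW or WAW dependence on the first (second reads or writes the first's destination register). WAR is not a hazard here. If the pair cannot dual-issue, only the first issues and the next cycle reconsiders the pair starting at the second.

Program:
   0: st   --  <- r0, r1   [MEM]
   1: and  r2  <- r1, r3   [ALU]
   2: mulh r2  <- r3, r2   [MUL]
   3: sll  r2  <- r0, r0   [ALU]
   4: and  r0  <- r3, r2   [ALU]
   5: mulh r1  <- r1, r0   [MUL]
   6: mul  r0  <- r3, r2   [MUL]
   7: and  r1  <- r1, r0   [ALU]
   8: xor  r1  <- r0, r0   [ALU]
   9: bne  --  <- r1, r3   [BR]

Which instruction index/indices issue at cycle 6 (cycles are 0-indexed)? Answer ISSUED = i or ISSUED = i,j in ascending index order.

  cy0 -> i0&i1 (st.MEM/and.ALU) dual
  cy1 -> i2 (mulh.MUL) WAW r2
  cy2 -> i3 (sll.ALU) RAW r2
  cy3 -> i4 (and.ALU) RAW r0
  cy4 -> i5 (mulh.MUL) no-port MUL/MUL
  cy5 -> i6 (mul.MUL) RAW r0
  cy6 -> i7 (and.ALU) WAW r1
  cy7 -> i8 (xor.ALU) RAW r1
  cy8 -> i9 (bne.BR) tail

ISSUED = 7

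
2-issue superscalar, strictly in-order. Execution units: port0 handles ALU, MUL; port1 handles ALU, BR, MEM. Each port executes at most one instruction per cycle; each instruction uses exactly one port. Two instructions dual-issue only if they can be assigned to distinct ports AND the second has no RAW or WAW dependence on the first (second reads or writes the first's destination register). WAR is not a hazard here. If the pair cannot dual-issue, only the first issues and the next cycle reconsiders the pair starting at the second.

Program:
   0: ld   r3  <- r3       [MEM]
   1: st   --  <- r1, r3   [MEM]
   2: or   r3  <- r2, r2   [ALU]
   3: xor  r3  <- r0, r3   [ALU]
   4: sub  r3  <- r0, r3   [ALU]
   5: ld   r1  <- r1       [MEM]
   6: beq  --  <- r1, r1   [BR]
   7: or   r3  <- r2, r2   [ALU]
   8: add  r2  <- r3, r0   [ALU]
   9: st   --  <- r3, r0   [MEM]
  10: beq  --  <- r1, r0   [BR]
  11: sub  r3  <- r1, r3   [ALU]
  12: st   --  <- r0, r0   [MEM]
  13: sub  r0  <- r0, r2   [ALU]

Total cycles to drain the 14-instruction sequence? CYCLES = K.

0. ld.MEM @i0  | no-port MEM/MEM
1. st.MEM or.ALU @i1+i2  | dual
2. xor.ALU @i3  | RAW+WAW r3
3. sub.ALU ld.MEM @i4+i5  | dual
4. beq.BR or.ALU @i6+i7  | dual
5. add.ALU st.MEM @i8+i9  | dual
6. beq.BR sub.ALU @i10+i11  | dual
7. st.MEM sub.ALU @i12+i13  | dual

CYCLES = 8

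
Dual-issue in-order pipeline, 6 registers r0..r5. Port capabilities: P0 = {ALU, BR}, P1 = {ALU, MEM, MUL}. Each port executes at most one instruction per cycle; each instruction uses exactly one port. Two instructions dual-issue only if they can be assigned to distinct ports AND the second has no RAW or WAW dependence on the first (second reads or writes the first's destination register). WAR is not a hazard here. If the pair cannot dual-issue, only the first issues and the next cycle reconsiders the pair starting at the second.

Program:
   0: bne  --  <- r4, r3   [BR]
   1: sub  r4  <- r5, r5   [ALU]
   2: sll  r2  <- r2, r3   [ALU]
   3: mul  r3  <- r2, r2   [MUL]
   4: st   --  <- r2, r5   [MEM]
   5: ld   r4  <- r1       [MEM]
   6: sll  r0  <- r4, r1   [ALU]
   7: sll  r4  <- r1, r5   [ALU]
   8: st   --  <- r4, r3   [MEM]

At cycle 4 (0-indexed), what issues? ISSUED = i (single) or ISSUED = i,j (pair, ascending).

ISSUED = 5

0. bne sub @i0+i1  | 2-wide
1. sll @i2  | RAW r2
2. mul @i3  | no-port MUL/MEM
3. st @i4  | no-port MEM/MEM
4. ld @i5  | RAW r4
5. sll sll @i6+i7  | 2-wide
6. st @i8  | tail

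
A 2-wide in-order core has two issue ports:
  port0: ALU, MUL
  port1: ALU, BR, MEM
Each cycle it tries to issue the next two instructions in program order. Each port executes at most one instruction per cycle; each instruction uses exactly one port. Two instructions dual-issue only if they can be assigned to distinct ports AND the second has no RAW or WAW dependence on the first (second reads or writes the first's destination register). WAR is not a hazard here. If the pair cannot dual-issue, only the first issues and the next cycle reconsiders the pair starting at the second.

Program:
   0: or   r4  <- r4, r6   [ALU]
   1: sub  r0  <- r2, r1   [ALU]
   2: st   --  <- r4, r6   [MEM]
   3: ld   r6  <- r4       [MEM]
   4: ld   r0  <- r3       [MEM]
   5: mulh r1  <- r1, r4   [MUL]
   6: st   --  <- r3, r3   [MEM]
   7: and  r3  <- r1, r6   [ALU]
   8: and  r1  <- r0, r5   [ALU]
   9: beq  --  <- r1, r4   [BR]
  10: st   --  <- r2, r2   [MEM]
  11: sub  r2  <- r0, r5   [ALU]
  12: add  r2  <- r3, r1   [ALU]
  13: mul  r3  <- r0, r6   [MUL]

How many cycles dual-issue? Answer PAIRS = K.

t=0 i0+i1:or.ALU;sub.ALU ; 2-wide
t=1 i2:st.MEM ; no-port MEM/MEM
t=2 i3:ld.MEM ; no-port MEM/MEM
t=3 i4+i5:ld.MEM;mulh.MUL ; 2-wide
t=4 i6+i7:st.MEM;and.ALU ; 2-wide
t=5 i8:and.ALU ; RAW r1
t=6 i9:beq.BR ; no-port BR/MEM
t=7 i10+i11:st.MEM;sub.ALU ; 2-wide
t=8 i12+i13:add.ALU;mul.MUL ; 2-wide

PAIRS = 5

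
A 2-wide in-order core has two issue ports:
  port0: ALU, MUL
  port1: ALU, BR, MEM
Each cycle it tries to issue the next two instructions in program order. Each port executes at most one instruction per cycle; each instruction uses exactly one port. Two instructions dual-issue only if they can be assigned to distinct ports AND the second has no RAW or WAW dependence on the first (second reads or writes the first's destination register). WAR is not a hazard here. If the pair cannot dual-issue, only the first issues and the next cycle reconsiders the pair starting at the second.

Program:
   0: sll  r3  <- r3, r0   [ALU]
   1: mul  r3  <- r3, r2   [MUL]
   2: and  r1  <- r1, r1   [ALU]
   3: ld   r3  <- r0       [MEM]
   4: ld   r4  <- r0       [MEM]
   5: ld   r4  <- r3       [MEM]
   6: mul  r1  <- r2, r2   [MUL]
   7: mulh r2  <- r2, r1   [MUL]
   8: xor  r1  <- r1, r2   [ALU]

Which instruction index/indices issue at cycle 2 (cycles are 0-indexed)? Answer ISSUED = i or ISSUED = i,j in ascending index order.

ISSUED = 3

t=0 i0:sll.ALU ; RAW+WAW r3
t=1 i1/i2:mul.MUL/and.ALU ; 2-wide
t=2 i3:ld.MEM ; no-port MEM/MEM
t=3 i4:ld.MEM ; no-port MEM/MEM
t=4 i5/i6:ld.MEM/mul.MUL ; 2-wide
t=5 i7:mulh.MUL ; RAW r2
t=6 i8:xor.ALU ; tail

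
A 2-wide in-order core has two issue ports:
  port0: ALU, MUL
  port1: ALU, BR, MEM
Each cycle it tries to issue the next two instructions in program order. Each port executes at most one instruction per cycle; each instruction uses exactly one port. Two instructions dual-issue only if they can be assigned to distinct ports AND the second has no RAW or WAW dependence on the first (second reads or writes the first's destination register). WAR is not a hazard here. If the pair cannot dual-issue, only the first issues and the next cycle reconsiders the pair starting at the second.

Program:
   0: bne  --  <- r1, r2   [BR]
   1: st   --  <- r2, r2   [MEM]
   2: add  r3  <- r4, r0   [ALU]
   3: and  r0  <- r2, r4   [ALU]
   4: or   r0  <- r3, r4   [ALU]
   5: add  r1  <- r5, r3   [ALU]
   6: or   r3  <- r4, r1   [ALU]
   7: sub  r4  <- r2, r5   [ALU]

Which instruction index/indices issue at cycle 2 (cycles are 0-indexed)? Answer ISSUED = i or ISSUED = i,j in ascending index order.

ISSUED = 3

t=0 i0:bne ; no-port BR/MEM
t=1 i1/i2:st+add ; pair
t=2 i3:and ; WAW r0
t=3 i4/i5:or+add ; pair
t=4 i6/i7:or+sub ; pair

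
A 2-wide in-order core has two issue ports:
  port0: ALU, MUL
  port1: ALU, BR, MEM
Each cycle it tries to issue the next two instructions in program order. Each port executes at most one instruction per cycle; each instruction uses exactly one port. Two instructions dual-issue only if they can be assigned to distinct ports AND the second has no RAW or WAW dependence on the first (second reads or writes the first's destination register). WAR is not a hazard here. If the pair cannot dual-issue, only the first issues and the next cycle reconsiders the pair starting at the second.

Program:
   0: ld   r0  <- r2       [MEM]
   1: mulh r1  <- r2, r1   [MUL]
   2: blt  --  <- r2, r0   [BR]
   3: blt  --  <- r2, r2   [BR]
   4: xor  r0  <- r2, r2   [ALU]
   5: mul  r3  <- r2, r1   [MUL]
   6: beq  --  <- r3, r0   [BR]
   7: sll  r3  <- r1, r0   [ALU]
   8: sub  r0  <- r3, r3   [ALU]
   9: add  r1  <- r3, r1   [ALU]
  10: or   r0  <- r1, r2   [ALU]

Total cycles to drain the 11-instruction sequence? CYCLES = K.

  cy0 -> i0/i1 (ld+mulh) pair
  cy1 -> i2 (blt) no-port BR/BR
  cy2 -> i3/i4 (blt+xor) pair
  cy3 -> i5 (mul) RAW r3
  cy4 -> i6/i7 (beq+sll) pair
  cy5 -> i8/i9 (sub+add) pair
  cy6 -> i10 (or) tail

CYCLES = 7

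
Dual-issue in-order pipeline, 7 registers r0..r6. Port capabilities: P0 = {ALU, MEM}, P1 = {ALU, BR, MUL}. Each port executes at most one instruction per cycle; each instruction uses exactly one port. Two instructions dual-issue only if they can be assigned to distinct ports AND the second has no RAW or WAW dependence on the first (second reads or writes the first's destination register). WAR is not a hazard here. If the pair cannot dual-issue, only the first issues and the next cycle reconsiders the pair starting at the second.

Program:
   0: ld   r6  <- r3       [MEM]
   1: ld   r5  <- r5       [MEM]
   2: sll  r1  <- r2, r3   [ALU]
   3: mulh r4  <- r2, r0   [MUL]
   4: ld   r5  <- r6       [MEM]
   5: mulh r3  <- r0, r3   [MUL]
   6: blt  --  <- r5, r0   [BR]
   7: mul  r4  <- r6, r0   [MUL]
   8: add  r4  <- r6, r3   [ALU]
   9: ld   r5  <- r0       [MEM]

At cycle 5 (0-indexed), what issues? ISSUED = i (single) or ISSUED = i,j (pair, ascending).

#0 head=0: ld.MEM i0 no-port MEM/MEM
#1 head=1: ld.MEM+sll.ALU i1&i2 dual
#2 head=3: mulh.MUL+ld.MEM i3&i4 dual
#3 head=5: mulh.MUL i5 no-port MUL/BR
#4 head=6: blt.BR i6 no-port BR/MUL
#5 head=7: mul.MUL i7 WAW r4
#6 head=8: add.ALU+ld.MEM i8&i9 dual

ISSUED = 7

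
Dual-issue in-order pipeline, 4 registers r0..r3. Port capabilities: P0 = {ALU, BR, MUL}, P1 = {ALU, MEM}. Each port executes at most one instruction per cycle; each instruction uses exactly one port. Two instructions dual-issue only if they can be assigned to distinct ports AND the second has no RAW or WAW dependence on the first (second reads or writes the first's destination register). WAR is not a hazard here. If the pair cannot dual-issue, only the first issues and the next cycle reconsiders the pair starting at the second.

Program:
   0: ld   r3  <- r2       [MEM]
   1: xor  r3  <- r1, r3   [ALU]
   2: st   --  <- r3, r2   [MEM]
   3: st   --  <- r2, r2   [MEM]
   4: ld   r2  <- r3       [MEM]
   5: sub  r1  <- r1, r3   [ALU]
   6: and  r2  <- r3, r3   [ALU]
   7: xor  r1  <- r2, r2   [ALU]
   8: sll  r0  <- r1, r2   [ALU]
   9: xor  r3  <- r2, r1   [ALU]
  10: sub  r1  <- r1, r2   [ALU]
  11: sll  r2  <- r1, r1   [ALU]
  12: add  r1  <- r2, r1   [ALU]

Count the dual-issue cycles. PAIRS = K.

t=0 i0:ld ; RAW+WAW r3
t=1 i1:xor ; RAW r3
t=2 i2:st ; no-port MEM/MEM
t=3 i3:st ; no-port MEM/MEM
t=4 i4,i5:ld;sub ; dual
t=5 i6:and ; RAW r2
t=6 i7:xor ; RAW r1
t=7 i8,i9:sll;xor ; dual
t=8 i10:sub ; RAW r1
t=9 i11:sll ; RAW r2
t=10 i12:add ; tail

PAIRS = 2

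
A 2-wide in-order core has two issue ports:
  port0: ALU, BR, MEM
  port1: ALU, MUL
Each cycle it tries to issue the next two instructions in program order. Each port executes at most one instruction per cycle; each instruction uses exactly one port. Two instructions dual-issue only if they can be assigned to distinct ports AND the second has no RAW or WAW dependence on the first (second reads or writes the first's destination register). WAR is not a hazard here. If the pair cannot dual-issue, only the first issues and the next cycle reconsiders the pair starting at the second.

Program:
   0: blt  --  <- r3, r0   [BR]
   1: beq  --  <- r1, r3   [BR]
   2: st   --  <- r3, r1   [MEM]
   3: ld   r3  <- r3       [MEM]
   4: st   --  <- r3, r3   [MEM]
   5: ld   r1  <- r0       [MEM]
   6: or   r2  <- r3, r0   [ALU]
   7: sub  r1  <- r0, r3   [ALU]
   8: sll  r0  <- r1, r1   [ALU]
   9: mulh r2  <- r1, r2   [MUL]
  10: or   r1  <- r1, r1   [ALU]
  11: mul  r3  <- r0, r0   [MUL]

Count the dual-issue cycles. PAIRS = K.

PAIRS = 3

c0: i0 blt  no-port BR/BR
c1: i1 beq  no-port BR/MEM
c2: i2 st  no-port MEM/MEM
c3: i3 ld  no-port MEM/MEM
c4: i4 st  no-port MEM/MEM
c5: i5/i6 ld+or  2-wide
c6: i7 sub  RAW r1
c7: i8/i9 sll+mulh  2-wide
c8: i10/i11 or+mul  2-wide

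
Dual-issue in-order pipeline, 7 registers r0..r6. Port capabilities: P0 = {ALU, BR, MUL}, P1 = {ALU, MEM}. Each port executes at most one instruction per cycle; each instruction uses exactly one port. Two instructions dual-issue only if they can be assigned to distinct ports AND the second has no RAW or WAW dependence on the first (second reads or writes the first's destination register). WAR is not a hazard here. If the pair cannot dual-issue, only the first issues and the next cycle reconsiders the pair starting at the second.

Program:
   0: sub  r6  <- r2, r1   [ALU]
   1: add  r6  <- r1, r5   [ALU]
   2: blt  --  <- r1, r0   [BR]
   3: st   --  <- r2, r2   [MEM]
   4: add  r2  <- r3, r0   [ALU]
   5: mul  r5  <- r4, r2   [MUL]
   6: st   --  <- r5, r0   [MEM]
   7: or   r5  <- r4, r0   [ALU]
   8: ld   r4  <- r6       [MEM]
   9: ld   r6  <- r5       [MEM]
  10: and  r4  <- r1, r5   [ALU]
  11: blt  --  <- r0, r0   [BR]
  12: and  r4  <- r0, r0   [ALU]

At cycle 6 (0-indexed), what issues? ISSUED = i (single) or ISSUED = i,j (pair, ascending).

c0: i0 sub.ALU  WAW r6
c1: i1&i2 add.ALU/blt.BR  pair
c2: i3&i4 st.MEM/add.ALU  pair
c3: i5 mul.MUL  RAW r5
c4: i6&i7 st.MEM/or.ALU  pair
c5: i8 ld.MEM  no-port MEM/MEM
c6: i9&i10 ld.MEM/and.ALU  pair
c7: i11&i12 blt.BR/and.ALU  pair

ISSUED = 9,10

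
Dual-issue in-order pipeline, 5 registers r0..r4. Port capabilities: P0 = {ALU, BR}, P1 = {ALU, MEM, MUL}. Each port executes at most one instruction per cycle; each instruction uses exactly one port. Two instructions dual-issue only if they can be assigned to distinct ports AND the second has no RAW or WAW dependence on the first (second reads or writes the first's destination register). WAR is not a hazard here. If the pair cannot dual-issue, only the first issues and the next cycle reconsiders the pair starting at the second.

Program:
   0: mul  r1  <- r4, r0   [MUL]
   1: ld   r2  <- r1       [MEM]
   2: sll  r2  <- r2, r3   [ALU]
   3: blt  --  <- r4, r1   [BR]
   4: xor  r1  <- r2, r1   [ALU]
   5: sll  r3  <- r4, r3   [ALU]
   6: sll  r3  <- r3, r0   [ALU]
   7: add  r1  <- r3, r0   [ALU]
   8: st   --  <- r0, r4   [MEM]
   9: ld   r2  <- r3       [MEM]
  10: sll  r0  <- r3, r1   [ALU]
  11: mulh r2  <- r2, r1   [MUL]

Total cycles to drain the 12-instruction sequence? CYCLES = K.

CYCLES = 8

#0 head=0: mul.MUL i0 no-port MUL/MEM
#1 head=1: ld.MEM i1 RAW+WAW r2
#2 head=2: sll.ALU;blt.BR i2&i3 dual
#3 head=4: xor.ALU;sll.ALU i4&i5 dual
#4 head=6: sll.ALU i6 RAW r3
#5 head=7: add.ALU;st.MEM i7&i8 dual
#6 head=9: ld.MEM;sll.ALU i9&i10 dual
#7 head=11: mulh.MUL i11 tail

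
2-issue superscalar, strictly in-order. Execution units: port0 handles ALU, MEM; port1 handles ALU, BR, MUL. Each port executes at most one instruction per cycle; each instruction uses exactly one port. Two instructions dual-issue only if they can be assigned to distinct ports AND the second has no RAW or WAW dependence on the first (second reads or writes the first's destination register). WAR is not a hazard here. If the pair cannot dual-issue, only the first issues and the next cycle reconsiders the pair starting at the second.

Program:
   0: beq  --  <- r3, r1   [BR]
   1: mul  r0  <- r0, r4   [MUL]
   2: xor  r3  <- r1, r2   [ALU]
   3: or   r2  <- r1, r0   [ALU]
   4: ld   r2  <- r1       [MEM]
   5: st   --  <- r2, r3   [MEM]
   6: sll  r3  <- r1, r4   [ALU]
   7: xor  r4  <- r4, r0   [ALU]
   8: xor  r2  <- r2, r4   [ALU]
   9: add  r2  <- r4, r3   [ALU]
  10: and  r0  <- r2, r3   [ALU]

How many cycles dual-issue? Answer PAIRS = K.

PAIRS = 2

#0 head=0: beq.BR i0 no-port BR/MUL
#1 head=1: mul.MUL/xor.ALU i1,i2 pair
#2 head=3: or.ALU i3 WAW r2
#3 head=4: ld.MEM i4 no-port MEM/MEM
#4 head=5: st.MEM/sll.ALU i5,i6 pair
#5 head=7: xor.ALU i7 RAW r4
#6 head=8: xor.ALU i8 WAW r2
#7 head=9: add.ALU i9 RAW r2
#8 head=10: and.ALU i10 tail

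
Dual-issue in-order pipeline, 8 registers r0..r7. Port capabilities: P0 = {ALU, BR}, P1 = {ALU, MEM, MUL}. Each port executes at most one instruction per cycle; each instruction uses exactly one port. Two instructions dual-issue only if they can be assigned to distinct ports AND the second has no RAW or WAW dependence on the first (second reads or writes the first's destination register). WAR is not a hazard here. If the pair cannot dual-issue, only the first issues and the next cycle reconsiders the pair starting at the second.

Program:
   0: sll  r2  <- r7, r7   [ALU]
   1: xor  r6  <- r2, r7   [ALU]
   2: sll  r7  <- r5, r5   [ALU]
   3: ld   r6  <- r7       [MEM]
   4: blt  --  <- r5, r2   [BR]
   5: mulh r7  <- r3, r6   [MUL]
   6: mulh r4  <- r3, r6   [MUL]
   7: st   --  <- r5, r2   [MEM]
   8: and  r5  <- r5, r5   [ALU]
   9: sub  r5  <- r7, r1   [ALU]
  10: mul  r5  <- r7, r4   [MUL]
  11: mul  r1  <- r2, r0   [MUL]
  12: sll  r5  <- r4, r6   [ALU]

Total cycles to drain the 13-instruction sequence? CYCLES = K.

#0 head=0: sll i0 RAW r2
#1 head=1: xor sll i1/i2 2-wide
#2 head=3: ld blt i3/i4 2-wide
#3 head=5: mulh i5 no-port MUL/MUL
#4 head=6: mulh i6 no-port MUL/MEM
#5 head=7: st and i7/i8 2-wide
#6 head=9: sub i9 WAW r5
#7 head=10: mul i10 no-port MUL/MUL
#8 head=11: mul sll i11/i12 2-wide

CYCLES = 9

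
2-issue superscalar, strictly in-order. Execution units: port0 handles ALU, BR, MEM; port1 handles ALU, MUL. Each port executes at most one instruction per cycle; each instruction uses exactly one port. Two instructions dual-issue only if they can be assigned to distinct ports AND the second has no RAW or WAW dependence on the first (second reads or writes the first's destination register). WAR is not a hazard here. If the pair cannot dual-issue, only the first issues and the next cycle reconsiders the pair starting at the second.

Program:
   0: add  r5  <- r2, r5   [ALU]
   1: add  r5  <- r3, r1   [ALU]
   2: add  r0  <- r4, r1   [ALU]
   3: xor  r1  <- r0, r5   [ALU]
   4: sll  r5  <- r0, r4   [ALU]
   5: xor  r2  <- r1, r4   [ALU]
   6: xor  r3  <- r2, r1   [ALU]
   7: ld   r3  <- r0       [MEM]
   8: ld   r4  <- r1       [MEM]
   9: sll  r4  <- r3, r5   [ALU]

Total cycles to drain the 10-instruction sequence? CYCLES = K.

CYCLES = 8

t=0 i0:add ; WAW r5
t=1 i1/i2:add add ; pair
t=2 i3/i4:xor sll ; pair
t=3 i5:xor ; RAW r2
t=4 i6:xor ; WAW r3
t=5 i7:ld ; no-port MEM/MEM
t=6 i8:ld ; WAW r4
t=7 i9:sll ; tail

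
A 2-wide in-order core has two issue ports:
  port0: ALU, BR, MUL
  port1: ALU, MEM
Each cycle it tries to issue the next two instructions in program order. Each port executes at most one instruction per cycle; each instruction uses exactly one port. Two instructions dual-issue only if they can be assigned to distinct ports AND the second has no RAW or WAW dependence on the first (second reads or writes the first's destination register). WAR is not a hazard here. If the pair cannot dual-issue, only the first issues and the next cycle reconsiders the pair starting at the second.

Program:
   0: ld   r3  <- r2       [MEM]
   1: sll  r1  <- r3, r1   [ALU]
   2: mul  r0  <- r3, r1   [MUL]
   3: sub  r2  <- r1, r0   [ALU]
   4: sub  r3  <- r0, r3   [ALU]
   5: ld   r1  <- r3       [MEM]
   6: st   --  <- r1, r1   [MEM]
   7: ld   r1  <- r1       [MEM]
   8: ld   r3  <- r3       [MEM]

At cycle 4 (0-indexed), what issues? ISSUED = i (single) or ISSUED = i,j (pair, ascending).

ISSUED = 5

[0] i0  ld.MEM  -- RAW r3
[1] i1  sll.ALU  -- RAW r1
[2] i2  mul.MUL  -- RAW r0
[3] i3&i4  sub.ALU sub.ALU  -- 2-wide
[4] i5  ld.MEM  -- no-port MEM/MEM
[5] i6  st.MEM  -- no-port MEM/MEM
[6] i7  ld.MEM  -- no-port MEM/MEM
[7] i8  ld.MEM  -- tail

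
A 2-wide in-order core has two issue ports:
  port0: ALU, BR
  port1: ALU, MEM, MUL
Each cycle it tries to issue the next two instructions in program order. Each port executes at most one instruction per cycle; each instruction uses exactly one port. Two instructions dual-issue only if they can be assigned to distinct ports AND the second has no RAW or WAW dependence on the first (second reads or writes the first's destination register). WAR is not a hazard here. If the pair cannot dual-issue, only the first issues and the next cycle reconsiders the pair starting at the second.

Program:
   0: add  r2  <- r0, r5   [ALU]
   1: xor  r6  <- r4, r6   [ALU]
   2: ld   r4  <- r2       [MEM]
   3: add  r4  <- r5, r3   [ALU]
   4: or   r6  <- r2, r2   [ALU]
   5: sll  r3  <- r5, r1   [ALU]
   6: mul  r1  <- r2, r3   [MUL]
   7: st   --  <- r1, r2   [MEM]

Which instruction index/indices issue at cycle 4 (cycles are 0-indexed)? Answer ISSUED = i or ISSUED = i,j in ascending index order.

0. add.ALU;xor.ALU @i0,i1  | dual
1. ld.MEM @i2  | WAW r4
2. add.ALU;or.ALU @i3,i4  | dual
3. sll.ALU @i5  | RAW r3
4. mul.MUL @i6  | no-port MUL/MEM
5. st.MEM @i7  | tail

ISSUED = 6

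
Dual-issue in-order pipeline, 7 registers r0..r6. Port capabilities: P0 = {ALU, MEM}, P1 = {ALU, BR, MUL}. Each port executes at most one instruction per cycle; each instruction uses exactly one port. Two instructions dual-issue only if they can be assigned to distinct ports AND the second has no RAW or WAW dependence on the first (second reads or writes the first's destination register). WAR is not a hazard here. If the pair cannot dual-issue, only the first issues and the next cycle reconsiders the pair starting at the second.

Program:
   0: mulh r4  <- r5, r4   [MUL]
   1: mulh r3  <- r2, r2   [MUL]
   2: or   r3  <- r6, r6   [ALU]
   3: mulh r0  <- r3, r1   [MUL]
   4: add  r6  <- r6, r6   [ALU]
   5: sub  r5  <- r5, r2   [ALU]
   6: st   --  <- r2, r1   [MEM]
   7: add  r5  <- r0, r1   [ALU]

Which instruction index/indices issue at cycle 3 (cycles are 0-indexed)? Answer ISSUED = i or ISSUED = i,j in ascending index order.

c0: i0 mulh.MUL  no-port MUL/MUL
c1: i1 mulh.MUL  WAW r3
c2: i2 or.ALU  RAW r3
c3: i3/i4 mulh.MUL;add.ALU  pair
c4: i5/i6 sub.ALU;st.MEM  pair
c5: i7 add.ALU  tail

ISSUED = 3,4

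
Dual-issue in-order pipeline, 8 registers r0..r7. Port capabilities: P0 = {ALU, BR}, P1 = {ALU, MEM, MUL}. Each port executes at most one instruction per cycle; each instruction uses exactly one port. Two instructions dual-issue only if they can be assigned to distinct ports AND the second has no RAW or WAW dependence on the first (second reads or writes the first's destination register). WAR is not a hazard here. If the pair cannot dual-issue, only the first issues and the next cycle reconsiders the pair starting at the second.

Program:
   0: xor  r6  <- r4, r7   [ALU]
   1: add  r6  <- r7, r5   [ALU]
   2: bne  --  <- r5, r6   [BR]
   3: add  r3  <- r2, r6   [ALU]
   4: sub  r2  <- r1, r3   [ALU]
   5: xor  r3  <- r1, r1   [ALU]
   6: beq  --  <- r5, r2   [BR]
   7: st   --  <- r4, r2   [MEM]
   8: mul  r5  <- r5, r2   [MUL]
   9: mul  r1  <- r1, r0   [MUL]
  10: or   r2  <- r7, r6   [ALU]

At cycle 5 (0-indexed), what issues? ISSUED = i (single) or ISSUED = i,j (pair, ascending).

t=0 i0:xor.ALU ; WAW r6
t=1 i1:add.ALU ; RAW r6
t=2 i2,i3:bne.BR add.ALU ; dual
t=3 i4,i5:sub.ALU xor.ALU ; dual
t=4 i6,i7:beq.BR st.MEM ; dual
t=5 i8:mul.MUL ; no-port MUL/MUL
t=6 i9,i10:mul.MUL or.ALU ; dual

ISSUED = 8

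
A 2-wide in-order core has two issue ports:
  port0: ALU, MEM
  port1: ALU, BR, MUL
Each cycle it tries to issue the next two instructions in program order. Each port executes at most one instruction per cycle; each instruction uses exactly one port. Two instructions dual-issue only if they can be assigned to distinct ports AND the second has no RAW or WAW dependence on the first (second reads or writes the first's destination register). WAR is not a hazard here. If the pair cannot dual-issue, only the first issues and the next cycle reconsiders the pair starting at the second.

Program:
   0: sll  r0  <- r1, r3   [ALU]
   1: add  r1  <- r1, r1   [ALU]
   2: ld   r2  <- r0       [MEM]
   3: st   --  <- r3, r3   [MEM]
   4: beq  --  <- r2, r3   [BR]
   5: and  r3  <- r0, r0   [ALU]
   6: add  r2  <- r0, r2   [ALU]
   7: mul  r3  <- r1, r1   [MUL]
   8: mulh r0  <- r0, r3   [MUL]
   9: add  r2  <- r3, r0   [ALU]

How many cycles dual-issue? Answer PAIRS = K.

PAIRS = 3

  cy0 -> i0+i1 (sll.ALU add.ALU) dual
  cy1 -> i2 (ld.MEM) no-port MEM/MEM
  cy2 -> i3+i4 (st.MEM beq.BR) dual
  cy3 -> i5+i6 (and.ALU add.ALU) dual
  cy4 -> i7 (mul.MUL) no-port MUL/MUL
  cy5 -> i8 (mulh.MUL) RAW r0
  cy6 -> i9 (add.ALU) tail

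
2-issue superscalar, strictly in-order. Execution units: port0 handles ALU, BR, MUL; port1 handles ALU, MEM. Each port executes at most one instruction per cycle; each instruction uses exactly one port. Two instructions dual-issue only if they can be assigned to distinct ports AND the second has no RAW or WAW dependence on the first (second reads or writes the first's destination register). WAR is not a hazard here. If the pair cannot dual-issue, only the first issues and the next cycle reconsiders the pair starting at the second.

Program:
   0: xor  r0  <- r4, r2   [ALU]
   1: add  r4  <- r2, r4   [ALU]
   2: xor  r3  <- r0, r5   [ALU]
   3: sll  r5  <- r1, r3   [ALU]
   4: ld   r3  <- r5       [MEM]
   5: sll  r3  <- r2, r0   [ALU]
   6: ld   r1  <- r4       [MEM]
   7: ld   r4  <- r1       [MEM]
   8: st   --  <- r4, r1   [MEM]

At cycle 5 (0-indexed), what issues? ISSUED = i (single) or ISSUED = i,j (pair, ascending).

ISSUED = 7

  cy0 -> i0,i1 (xor.ALU/add.ALU) 2-wide
  cy1 -> i2 (xor.ALU) RAW r3
  cy2 -> i3 (sll.ALU) RAW r5
  cy3 -> i4 (ld.MEM) WAW r3
  cy4 -> i5,i6 (sll.ALU/ld.MEM) 2-wide
  cy5 -> i7 (ld.MEM) no-port MEM/MEM
  cy6 -> i8 (st.MEM) tail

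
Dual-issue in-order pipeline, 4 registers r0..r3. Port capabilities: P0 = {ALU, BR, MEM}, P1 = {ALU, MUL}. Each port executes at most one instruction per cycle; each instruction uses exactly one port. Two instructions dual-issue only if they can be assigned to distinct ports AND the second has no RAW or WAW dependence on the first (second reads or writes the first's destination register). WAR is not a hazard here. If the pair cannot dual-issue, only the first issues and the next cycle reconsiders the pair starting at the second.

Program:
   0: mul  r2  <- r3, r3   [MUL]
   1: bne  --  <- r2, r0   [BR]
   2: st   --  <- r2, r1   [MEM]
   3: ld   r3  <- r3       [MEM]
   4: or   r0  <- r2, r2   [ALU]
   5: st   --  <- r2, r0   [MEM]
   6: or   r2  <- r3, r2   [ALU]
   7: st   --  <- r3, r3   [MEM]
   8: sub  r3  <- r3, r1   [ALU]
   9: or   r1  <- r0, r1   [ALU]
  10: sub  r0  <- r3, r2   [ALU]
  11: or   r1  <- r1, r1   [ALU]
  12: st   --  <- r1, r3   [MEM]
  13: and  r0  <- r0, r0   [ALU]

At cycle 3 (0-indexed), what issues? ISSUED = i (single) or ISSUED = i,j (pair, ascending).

ISSUED = 3,4

#0 head=0: mul.MUL i0 RAW r2
#1 head=1: bne.BR i1 no-port BR/MEM
#2 head=2: st.MEM i2 no-port MEM/MEM
#3 head=3: ld.MEM+or.ALU i3+i4 dual
#4 head=5: st.MEM+or.ALU i5+i6 dual
#5 head=7: st.MEM+sub.ALU i7+i8 dual
#6 head=9: or.ALU+sub.ALU i9+i10 dual
#7 head=11: or.ALU i11 RAW r1
#8 head=12: st.MEM+and.ALU i12+i13 dual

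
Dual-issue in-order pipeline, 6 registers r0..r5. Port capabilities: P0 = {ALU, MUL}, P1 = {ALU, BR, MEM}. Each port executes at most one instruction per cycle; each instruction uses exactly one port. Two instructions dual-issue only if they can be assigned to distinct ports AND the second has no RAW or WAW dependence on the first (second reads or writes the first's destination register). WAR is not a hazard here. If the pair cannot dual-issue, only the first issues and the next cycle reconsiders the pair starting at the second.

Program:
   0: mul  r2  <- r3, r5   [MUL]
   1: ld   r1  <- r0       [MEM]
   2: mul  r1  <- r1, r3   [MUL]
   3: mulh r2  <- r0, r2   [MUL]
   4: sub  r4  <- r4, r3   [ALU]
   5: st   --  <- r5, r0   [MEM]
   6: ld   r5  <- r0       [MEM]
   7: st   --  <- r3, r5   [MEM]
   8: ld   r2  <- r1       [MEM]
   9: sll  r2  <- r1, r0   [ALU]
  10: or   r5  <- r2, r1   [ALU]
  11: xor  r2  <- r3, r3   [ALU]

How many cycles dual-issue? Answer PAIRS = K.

PAIRS = 3

  cy0 -> i0/i1 (mul/ld) 2-wide
  cy1 -> i2 (mul) no-port MUL/MUL
  cy2 -> i3/i4 (mulh/sub) 2-wide
  cy3 -> i5 (st) no-port MEM/MEM
  cy4 -> i6 (ld) no-port MEM/MEM
  cy5 -> i7 (st) no-port MEM/MEM
  cy6 -> i8 (ld) WAW r2
  cy7 -> i9 (sll) RAW r2
  cy8 -> i10/i11 (or/xor) 2-wide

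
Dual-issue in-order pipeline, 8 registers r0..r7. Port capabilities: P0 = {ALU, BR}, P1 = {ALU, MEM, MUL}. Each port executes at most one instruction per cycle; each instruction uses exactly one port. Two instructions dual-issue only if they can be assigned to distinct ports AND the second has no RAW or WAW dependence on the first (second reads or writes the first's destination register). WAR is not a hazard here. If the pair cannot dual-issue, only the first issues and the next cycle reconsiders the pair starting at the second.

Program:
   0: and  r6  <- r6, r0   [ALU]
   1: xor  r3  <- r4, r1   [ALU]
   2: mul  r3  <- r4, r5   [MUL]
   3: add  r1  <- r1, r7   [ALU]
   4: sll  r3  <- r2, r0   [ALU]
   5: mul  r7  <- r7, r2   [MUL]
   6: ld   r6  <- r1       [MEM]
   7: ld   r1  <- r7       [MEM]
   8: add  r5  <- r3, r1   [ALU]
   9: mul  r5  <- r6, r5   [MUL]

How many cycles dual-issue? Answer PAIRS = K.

PAIRS = 3

[0] i0/i1  and.ALU;xor.ALU  -- 2-wide
[1] i2/i3  mul.MUL;add.ALU  -- 2-wide
[2] i4/i5  sll.ALU;mul.MUL  -- 2-wide
[3] i6  ld.MEM  -- no-port MEM/MEM
[4] i7  ld.MEM  -- RAW r1
[5] i8  add.ALU  -- RAW+WAW r5
[6] i9  mul.MUL  -- tail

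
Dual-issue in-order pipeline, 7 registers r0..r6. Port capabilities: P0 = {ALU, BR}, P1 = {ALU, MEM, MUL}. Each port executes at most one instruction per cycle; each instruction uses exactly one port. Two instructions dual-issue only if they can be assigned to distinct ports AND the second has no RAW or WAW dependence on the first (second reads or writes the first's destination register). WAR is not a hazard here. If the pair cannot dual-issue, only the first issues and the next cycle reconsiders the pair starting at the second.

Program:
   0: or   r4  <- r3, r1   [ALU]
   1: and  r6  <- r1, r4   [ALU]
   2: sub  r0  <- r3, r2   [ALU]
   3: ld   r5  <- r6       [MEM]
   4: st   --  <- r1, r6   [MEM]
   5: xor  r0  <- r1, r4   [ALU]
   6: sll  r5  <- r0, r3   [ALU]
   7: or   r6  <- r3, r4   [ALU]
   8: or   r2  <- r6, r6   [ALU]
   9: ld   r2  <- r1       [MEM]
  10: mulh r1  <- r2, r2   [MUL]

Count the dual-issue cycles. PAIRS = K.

c0: i0 or  RAW r4
c1: i1,i2 and sub  2-wide
c2: i3 ld  no-port MEM/MEM
c3: i4,i5 st xor  2-wide
c4: i6,i7 sll or  2-wide
c5: i8 or  WAW r2
c6: i9 ld  no-port MEM/MUL
c7: i10 mulh  tail

PAIRS = 3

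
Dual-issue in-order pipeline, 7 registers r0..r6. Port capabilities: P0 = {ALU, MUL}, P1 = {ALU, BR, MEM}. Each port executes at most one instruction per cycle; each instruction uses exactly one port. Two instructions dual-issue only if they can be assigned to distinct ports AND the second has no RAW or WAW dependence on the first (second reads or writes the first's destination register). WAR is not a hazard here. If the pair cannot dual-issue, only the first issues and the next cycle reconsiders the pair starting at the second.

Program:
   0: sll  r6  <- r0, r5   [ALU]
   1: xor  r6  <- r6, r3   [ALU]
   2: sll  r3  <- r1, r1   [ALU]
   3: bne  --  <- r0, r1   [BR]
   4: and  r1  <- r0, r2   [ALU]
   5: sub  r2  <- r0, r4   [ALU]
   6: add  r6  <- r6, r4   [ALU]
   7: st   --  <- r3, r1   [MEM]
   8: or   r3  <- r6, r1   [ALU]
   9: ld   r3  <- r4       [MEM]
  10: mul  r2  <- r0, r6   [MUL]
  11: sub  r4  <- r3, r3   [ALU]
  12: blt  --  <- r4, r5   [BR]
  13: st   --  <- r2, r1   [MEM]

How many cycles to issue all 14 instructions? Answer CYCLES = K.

CYCLES = 9

  cy0 -> i0 (sll.ALU) RAW+WAW r6
  cy1 -> i1,i2 (xor.ALU/sll.ALU) pair
  cy2 -> i3,i4 (bne.BR/and.ALU) pair
  cy3 -> i5,i6 (sub.ALU/add.ALU) pair
  cy4 -> i7,i8 (st.MEM/or.ALU) pair
  cy5 -> i9,i10 (ld.MEM/mul.MUL) pair
  cy6 -> i11 (sub.ALU) RAW r4
  cy7 -> i12 (blt.BR) no-port BR/MEM
  cy8 -> i13 (st.MEM) tail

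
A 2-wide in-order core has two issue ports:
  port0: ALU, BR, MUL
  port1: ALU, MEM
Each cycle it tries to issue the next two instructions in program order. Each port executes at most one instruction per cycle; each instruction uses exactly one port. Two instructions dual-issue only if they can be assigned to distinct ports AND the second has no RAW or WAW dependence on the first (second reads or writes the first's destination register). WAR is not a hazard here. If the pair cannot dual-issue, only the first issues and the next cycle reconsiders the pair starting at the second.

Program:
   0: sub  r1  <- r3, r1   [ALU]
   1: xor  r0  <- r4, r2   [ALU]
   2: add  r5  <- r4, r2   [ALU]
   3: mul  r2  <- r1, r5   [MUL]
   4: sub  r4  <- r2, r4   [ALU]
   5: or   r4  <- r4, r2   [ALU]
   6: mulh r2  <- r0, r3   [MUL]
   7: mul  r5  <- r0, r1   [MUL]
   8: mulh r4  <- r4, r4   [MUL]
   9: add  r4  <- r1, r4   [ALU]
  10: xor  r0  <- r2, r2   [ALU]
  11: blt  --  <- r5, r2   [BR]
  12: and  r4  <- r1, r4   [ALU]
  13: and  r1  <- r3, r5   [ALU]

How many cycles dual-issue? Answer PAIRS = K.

PAIRS = 4

c0: i0/i1 sub;xor  pair
c1: i2 add  RAW r5
c2: i3 mul  RAW r2
c3: i4 sub  RAW+WAW r4
c4: i5/i6 or;mulh  pair
c5: i7 mul  no-port MUL/MUL
c6: i8 mulh  RAW+WAW r4
c7: i9/i10 add;xor  pair
c8: i11/i12 blt;and  pair
c9: i13 and  tail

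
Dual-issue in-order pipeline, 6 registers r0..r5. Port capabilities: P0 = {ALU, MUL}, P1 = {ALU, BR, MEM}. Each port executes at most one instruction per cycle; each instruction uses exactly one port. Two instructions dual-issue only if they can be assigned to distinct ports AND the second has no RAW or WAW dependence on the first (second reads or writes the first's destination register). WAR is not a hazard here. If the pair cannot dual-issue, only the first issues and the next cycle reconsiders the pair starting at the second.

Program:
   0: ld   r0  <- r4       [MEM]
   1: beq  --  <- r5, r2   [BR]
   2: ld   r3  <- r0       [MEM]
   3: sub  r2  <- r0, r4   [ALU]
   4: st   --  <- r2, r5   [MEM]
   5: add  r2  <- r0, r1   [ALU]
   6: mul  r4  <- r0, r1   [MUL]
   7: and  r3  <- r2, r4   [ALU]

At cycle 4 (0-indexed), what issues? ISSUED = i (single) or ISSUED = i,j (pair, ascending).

0. ld.MEM @i0  | no-port MEM/BR
1. beq.BR @i1  | no-port BR/MEM
2. ld.MEM/sub.ALU @i2,i3  | pair
3. st.MEM/add.ALU @i4,i5  | pair
4. mul.MUL @i6  | RAW r4
5. and.ALU @i7  | tail

ISSUED = 6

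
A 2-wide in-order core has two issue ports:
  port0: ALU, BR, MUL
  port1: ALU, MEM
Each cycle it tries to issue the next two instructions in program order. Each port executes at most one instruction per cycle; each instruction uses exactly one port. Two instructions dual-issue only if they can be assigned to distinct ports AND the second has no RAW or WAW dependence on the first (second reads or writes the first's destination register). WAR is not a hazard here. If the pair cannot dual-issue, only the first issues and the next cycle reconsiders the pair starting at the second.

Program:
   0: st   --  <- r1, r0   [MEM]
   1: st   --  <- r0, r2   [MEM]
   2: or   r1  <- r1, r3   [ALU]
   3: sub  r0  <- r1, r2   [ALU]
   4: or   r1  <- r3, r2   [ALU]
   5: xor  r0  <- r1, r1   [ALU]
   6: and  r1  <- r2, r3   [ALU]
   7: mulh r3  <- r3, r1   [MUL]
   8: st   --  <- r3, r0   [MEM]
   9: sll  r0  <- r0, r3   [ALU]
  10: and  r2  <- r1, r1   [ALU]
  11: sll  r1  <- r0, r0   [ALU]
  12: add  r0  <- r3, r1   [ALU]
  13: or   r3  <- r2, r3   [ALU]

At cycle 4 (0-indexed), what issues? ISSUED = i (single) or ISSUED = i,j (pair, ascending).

ISSUED = 7

  cy0 -> i0 (st.MEM) no-port MEM/MEM
  cy1 -> i1/i2 (st.MEM;or.ALU) pair
  cy2 -> i3/i4 (sub.ALU;or.ALU) pair
  cy3 -> i5/i6 (xor.ALU;and.ALU) pair
  cy4 -> i7 (mulh.MUL) RAW r3
  cy5 -> i8/i9 (st.MEM;sll.ALU) pair
  cy6 -> i10/i11 (and.ALU;sll.ALU) pair
  cy7 -> i12/i13 (add.ALU;or.ALU) pair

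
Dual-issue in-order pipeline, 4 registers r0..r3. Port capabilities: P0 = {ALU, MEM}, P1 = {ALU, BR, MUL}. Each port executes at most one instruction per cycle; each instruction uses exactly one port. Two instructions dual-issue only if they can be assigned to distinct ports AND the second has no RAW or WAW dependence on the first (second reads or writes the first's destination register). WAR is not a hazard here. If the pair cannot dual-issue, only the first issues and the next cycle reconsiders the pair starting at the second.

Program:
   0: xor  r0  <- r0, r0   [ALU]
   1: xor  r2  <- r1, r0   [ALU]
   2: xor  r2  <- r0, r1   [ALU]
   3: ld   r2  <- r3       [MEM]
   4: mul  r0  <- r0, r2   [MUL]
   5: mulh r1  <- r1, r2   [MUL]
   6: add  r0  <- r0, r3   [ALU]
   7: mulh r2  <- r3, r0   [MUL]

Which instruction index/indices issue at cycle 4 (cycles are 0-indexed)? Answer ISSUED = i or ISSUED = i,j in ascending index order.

#0 head=0: xor.ALU i0 RAW r0
#1 head=1: xor.ALU i1 WAW r2
#2 head=2: xor.ALU i2 WAW r2
#3 head=3: ld.MEM i3 RAW r2
#4 head=4: mul.MUL i4 no-port MUL/MUL
#5 head=5: mulh.MUL;add.ALU i5,i6 pair
#6 head=7: mulh.MUL i7 tail

ISSUED = 4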